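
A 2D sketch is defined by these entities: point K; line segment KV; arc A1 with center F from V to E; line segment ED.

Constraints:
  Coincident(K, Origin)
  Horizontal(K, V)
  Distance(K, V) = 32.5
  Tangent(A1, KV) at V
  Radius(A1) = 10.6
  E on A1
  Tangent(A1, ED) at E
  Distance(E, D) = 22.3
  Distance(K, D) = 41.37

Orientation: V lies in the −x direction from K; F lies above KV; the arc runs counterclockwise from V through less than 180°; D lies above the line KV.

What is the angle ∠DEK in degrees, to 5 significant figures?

122.84°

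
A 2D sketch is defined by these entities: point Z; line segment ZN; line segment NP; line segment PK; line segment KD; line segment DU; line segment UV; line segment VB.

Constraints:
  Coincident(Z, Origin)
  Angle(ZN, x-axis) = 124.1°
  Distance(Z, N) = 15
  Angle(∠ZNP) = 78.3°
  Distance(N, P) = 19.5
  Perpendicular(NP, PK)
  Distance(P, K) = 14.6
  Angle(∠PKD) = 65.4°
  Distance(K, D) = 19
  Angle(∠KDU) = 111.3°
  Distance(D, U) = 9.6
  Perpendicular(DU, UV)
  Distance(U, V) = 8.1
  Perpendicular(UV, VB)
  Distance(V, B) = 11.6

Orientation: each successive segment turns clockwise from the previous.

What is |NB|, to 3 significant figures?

13.7

Z is at the origin; ZN runs at 124.1° with length 15.0, so N = (-8.41, 12.4). ∠ZNP = 78.3° gives NP at 22.4° from the x-axis; with |NP| = 19.5, P = (9.62, 19.9). NP is perpendicular to PK, so PK runs at -67.6°; with |PK| = 14.6, K = (15.2, 6.35). ∠PKD = 65.4° gives KD at 178° from the x-axis; with |KD| = 19.0, D = (-3.80, 7.08). ∠KDU = 111.3° gives DU at 109° from the x-axis; with |DU| = 9.6, U = (-6.94, 16.2). DU ⟂ UV, so UV runs at 19.1°; with |UV| = 8.1, V = (0.709, 18.8). UV is perpendicular to VB, so VB runs at -70.9°; with |VB| = 11.6, B = (4.51, 7.84). Then |NB| = |B − N| = 13.7.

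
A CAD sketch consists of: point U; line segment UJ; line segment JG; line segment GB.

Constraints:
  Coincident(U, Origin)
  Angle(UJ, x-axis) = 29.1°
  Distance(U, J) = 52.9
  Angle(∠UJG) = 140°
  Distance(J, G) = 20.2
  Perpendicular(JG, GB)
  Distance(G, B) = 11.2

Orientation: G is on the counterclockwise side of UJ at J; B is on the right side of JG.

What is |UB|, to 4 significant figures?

75.70

∠UJG = 140.0°, so JG runs at 29.1° + (180° − 140.0°) = 69.10° from the x-axis; with |JG| = 20.2, G = J + 20.2·(cos 69.10°, sin 69.10°) = (53.43, 44.60). JG is perpendicular to GB; with |GB| = 11.2 on the right of JG, B = G + 11.2·(0.9342, -0.3567) = (63.89, 40.60). Then |UB| = |B − U| = 75.70.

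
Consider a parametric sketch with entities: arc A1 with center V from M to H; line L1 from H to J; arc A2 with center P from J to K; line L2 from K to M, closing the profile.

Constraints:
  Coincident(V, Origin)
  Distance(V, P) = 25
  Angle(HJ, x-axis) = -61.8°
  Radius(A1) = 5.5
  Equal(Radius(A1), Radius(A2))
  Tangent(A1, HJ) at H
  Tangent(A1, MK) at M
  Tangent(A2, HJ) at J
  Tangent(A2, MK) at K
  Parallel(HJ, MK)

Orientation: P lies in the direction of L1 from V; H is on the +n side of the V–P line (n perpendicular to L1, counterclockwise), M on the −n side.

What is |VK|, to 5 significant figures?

25.598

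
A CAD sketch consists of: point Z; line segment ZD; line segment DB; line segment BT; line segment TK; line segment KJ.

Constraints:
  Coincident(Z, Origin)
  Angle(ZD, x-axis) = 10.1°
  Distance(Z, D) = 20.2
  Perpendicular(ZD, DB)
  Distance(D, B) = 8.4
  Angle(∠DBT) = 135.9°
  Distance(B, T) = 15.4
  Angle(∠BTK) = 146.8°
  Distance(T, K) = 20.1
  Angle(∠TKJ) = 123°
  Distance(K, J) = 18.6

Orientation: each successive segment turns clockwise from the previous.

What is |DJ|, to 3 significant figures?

45.0

Z is at the origin; ZD runs at 10.1° with length 20.2, so D = (19.9, 3.54). ZD is perpendicular to DB, so DB runs at -79.9°; with |DB| = 8.4, B = (21.4, -4.73). ∠DBT = 135.9° gives BT at -124° from the x-axis; with |BT| = 15.4, T = (12.7, -17.5). ∠BTK = 146.8° gives TK at -157° from the x-axis; with |TK| = 20.1, K = (-5.78, -25.3). ∠TKJ = 123.0° gives KJ at 146° from the x-axis; with |KJ| = 18.6, J = (-21.2, -14.8). Then |DJ| = |J − D| = 45.0.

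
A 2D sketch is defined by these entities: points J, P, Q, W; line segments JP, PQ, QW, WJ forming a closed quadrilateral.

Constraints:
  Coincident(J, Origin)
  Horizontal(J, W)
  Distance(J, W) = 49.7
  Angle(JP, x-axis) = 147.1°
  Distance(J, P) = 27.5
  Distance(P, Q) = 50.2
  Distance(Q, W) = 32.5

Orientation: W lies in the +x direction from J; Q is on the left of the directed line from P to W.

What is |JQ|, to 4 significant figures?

34.93

J is at the origin; JW is horizontal with |JW| = 49.7 and W in +x, so W = (49.7, 0). JP runs at 147.1° with |JP| = 27.5, so P = (-23.09, 14.94). Q is determined by |PQ| = 50.2 and |QW| = 32.5 together: it lies at the intersection of circle(P, 50.2) and circle(W, 32.5). With |PW| = 74.31, the foot of the radical line on PW is 47.00 from P and the perpendicular offset is √(50.2² − 47.00²) = 17.63. Taking the left-of-PW solution: Q = (26.50, 22.76).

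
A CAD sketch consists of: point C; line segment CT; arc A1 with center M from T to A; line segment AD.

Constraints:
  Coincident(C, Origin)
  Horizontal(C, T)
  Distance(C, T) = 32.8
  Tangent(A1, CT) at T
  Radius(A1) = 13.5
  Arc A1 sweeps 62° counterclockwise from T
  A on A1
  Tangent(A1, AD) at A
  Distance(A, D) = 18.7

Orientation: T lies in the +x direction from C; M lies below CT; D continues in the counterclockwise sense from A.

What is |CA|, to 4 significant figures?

22.07

Tangency of A1 to CT means the radius MT is perpendicular to CT, so M = T + (0, -13.5) = (32.80, -13.50). On A1, T sits at bearing 90° from M; a 62° counterclockwise sweep puts A at bearing 152°, so A = M + 13.5·(cos 152°, sin 152°) = (20.88, -7.162). Then |CA| = |A − C| = 22.07.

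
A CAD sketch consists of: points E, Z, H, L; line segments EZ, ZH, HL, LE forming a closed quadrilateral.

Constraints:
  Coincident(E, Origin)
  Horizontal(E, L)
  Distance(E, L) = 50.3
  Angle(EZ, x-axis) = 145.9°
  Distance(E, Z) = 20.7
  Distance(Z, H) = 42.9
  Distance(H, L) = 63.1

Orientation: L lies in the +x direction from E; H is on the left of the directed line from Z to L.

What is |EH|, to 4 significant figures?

47.20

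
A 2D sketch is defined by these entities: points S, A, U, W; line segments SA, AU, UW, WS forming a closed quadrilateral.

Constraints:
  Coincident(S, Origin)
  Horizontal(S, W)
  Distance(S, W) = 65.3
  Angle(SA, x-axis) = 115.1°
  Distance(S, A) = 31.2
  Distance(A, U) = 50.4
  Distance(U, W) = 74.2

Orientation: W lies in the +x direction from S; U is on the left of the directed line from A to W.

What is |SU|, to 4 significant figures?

66.47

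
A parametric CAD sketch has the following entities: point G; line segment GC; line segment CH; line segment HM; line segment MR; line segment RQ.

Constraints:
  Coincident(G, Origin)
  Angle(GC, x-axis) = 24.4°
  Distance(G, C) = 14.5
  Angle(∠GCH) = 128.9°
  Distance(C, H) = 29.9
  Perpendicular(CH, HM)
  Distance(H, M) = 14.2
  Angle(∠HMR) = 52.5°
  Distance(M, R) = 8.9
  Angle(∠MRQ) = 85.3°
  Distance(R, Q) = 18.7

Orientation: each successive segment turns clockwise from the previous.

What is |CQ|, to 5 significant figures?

35.762

G is at the origin; GC runs at 24.4° with length 14.5, so C = (13.205, 5.9900). ∠GCH = 128.9° gives CH at -26.700° from the x-axis; with |CH| = 29.9, H = (39.917, -7.4446). The perpendicularity gives HM at right angles to CH, so HM runs at -116.70°; with |HM| = 14.2, M = (33.536, -20.130). ∠HMR = 52.5° gives MR at 115.80° from the x-axis; with |MR| = 8.9, R = (29.663, -12.118). ∠MRQ = 85.3° gives RQ at 21.100° from the x-axis; with |RQ| = 18.7, Q = (47.109, -5.3857). Then |CQ| = |Q − C| = 35.762.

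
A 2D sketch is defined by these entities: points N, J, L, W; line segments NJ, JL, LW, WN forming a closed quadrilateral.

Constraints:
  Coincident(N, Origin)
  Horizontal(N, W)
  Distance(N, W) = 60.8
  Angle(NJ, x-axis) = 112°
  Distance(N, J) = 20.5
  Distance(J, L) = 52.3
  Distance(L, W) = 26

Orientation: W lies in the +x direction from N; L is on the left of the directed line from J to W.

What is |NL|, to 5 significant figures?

49.022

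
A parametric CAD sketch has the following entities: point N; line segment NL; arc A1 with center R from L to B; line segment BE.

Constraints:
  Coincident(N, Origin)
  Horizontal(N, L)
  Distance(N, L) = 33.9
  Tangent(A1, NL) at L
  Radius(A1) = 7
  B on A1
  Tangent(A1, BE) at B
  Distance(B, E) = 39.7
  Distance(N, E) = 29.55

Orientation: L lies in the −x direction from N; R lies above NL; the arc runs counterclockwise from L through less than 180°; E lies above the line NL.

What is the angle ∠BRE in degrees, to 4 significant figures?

80.00°

Checks: |RB| = 7.000 ✓; ∠(RB, BE) = 90.00° ✓; |BE| = 39.70 ✓; |NE| = 29.55 ✓.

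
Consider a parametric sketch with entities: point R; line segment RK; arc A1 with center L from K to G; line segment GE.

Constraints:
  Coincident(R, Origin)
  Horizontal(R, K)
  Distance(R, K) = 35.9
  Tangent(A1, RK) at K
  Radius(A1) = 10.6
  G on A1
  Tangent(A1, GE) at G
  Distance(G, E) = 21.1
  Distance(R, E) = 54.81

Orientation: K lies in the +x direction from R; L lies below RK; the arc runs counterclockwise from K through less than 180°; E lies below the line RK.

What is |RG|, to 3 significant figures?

33.9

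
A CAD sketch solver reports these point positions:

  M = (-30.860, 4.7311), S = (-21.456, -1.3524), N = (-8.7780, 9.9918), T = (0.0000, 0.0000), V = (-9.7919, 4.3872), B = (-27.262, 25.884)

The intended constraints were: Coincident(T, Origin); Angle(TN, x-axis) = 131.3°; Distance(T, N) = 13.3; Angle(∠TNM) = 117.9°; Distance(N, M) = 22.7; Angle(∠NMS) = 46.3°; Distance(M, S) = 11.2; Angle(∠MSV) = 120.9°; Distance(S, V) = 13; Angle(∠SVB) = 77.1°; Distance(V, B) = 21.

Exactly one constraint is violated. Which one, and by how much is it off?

Distance(V, B) = 21 — off by 6.70.

T = (0.00, 0.00) ✓; TN at 131.3° ✓; |TN| = 13.30 ✓; ∠TNM = 117.9° ✓; |NM| = 22.70 ✓; ∠NMS = 46.30° ✓; |MS| = 11.20 ✓; ∠MSV = 120.9° ✓; |SV| = 13.00 ✓; ∠SVB = 77.10° ✓; |VB| = 27.70 ✗.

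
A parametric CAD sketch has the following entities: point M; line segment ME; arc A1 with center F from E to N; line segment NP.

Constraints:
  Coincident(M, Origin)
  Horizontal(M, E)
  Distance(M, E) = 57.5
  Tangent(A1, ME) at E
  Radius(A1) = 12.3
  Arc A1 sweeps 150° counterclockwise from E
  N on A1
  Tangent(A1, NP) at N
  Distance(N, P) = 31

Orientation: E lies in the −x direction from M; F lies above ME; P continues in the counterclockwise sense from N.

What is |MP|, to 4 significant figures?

87.14

On A1, E sits at bearing -90° from F; a 150° counterclockwise sweep puts N at bearing 60°, so N = F + 12.3·(cos 60°, sin 60°) = (-51.35, 22.95). Since A1 is tangent to NP there, FN ⟂ NP, so NP runs along (−sin 60°, cos 60°); with |NP| = 31.0, P = (-78.20, 38.45). Then |MP| = |P − M| = 87.14.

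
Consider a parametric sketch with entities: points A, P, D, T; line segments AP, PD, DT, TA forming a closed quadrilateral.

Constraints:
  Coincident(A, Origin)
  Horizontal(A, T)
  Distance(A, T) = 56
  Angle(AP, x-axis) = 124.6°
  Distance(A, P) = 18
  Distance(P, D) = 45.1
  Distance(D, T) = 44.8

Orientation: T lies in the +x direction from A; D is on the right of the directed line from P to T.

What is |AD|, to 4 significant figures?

27.12

Checks: |AT| = 56.00 ✓; |AP| = 18.00 ✓; |PD| = 45.10 ✓; |DT| = 44.80 ✓.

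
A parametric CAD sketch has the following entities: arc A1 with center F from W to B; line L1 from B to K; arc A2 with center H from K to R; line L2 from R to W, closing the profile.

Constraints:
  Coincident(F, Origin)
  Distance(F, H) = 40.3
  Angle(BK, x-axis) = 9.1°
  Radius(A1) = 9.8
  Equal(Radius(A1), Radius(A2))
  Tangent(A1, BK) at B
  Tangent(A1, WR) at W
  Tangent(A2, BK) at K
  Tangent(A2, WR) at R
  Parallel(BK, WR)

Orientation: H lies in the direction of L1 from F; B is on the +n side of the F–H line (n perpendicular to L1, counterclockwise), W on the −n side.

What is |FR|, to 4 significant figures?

41.47

The slot axis is L1's direction at 9.1°, so u = (cos 9.1°, sin 9.1°) = (0.9874, 0.1582) and n = (−sin 9.1°, cos 9.1°) = (-0.1582, 0.9874). F is at the origin and H lies 40.3 along u from F, so H = 40.3·u = (39.79, 6.374). Tangency of A1 to both parallel lines with radius 9.8 puts B and W at F ± 9.8·n: B = (-1.550, 9.677), W = (1.550, -9.677). Equal radii place K and R the same way about H: K = H + 9.8·n = (38.24, 16.05), R = H − 9.8·n = (41.34, -3.303). Then |FR| = |R − F| = 41.47.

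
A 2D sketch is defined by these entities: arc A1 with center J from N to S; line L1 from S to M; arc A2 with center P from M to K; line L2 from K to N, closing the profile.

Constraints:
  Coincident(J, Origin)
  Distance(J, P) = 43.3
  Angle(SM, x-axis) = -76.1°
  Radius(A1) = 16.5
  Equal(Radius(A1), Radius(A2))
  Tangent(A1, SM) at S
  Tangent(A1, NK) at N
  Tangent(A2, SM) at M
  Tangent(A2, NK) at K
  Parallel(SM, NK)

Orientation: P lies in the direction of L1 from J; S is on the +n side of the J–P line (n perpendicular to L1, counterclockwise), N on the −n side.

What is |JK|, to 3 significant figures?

46.3

The slot axis is L1's direction at -76.1°, so u = (cos -76.1°, sin -76.1°) = (0.240, -0.971) and n = (−sin -76.1°, cos -76.1°) = (0.971, 0.240). J is at the origin and P lies 43.3 along u from J, so P = 43.3·u = (10.4, -42.0). Tangency of A1 to both parallel lines with radius 16.5 puts S and N at J ± 16.5·n: S = (16.0, 3.96), N = (-16.0, -3.96). Equal radii place M and K the same way about P: M = P + 16.5·n = (26.4, -38.1), K = P − 16.5·n = (-5.61, -46.0). Then |JK| = |K − J| = 46.3.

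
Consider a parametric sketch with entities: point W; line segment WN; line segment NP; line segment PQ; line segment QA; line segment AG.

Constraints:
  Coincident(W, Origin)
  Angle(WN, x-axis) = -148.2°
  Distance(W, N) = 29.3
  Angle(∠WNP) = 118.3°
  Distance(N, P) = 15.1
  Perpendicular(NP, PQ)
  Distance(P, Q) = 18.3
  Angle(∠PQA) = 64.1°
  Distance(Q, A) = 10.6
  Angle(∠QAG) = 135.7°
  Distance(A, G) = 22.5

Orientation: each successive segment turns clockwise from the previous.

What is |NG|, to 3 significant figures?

7.78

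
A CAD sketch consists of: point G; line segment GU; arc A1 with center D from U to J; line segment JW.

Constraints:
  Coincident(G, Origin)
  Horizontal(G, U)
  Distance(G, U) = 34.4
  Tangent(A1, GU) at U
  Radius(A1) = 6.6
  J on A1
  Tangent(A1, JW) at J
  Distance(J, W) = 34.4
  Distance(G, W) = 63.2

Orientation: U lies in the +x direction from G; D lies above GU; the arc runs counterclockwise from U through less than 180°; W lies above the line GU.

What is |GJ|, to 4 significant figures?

40.97

Checks: |DJ| = 6.600 ✓; ∠(DJ, JW) = 90.00° ✓; |JW| = 34.40 ✓; |GW| = 63.20 ✓.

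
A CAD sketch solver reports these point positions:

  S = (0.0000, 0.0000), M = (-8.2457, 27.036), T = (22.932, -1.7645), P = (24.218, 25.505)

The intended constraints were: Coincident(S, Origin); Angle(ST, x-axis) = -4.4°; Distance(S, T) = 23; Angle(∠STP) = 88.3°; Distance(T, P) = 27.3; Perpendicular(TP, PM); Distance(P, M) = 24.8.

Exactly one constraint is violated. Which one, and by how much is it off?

Distance(P, M) = 24.8 — off by 7.70.

S = (0.00, 0.00) ✓; ST at -4.400° ✓; |ST| = 23.00 ✓; ∠STP = 88.30° ✓; |TP| = 27.30 ✓; ∠(TP, PM) = 90.00° ✓; |PM| = 32.50 ✗.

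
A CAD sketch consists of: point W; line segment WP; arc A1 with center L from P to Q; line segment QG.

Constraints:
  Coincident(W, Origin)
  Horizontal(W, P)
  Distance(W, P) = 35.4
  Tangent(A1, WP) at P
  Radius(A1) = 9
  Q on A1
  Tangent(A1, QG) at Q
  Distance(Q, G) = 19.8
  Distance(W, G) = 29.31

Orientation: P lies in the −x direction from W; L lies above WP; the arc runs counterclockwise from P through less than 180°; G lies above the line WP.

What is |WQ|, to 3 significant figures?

27.8

Checks: |LQ| = 9.000 ✓; ∠(LQ, QG) = 90.00° ✓; |QG| = 19.80 ✓; |WG| = 29.31 ✓.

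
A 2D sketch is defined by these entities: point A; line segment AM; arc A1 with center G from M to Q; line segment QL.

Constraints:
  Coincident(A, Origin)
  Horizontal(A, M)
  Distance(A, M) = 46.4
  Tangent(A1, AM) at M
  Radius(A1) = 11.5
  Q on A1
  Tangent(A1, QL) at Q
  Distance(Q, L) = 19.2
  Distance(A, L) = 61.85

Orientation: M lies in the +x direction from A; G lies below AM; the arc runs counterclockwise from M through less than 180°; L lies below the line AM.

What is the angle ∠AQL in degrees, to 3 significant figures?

163°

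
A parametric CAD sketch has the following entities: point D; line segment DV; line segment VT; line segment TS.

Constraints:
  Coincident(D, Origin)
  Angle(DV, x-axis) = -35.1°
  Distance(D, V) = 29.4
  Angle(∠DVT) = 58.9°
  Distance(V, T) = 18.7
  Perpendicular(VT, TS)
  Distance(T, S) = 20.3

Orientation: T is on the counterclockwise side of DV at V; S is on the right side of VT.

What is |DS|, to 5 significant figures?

45.610

D is at the origin; DV runs at -35.1° with length 29.4, so V = 29.4·(cos -35.1°, sin -35.1°) = (24.054, -16.905). ∠DVT = 58.9°, so VT runs at -35.1° + (180° − 58.9°) = 86.000° from the x-axis; with |VT| = 18.7, T = V + 18.7·(cos 86.000°, sin 86.000°) = (25.358, 1.7493). VT ⟂ TS; with |TS| = 20.3 on the right of VT, S = T + 20.3·(0.99756, -0.069756) = (45.609, 0.33324). Then |DS| = |S − D| = 45.610.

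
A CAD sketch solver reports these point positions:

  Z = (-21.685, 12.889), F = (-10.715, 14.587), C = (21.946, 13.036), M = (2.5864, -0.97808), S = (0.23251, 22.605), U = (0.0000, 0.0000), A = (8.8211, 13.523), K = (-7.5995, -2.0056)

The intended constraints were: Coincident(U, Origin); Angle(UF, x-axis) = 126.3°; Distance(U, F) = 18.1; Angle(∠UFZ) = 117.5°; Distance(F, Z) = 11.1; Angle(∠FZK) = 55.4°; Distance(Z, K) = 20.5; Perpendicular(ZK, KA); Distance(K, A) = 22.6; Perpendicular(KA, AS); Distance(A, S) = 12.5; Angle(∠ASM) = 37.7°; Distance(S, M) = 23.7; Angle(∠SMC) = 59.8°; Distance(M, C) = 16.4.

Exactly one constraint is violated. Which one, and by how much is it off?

Distance(M, C) = 16.4 — off by 7.50.

U = (0.00, 0.00) ✓; UF at 126.3° ✓; |UF| = 18.10 ✓; ∠UFZ = 117.5° ✓; |FZ| = 11.10 ✓; ∠FZK = 55.40° ✓; |ZK| = 20.50 ✓; ∠(ZK, KA) = 90.00° ✓; |KA| = 22.60 ✓; ∠(KA, AS) = 90.00° ✓; |AS| = 12.50 ✓; ∠ASM = 37.70° ✓; |SM| = 23.70 ✓; ∠SMC = 59.80° ✓; |MC| = 23.90 ✗.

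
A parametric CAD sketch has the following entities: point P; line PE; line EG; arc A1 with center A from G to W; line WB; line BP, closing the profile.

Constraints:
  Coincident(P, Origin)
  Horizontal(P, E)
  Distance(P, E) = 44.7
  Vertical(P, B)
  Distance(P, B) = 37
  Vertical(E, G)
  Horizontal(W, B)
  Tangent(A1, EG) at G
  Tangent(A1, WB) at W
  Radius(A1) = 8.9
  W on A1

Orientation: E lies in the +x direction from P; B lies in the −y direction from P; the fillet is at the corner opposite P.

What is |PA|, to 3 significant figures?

45.5

P is at the origin; PE is horizontal with |PE| = 44.7 and E on the +x side, so E = (44.7, 0.00). P and B share the same x with |PB| = 37.0 and B on the −y side, so B = (0.00, -37.0). The virtual corner opposite P is at (44.7, -37.0). Since A1 is tangent to EG there, AG ⟂ EG and tangency of A1 to WB means the radius AW is perpendicular to WB, with radius 8.9, so the center A sits 8.9 in from both sides at A = (35.8, -28.1). Then |PA| = |A − P| = 45.5.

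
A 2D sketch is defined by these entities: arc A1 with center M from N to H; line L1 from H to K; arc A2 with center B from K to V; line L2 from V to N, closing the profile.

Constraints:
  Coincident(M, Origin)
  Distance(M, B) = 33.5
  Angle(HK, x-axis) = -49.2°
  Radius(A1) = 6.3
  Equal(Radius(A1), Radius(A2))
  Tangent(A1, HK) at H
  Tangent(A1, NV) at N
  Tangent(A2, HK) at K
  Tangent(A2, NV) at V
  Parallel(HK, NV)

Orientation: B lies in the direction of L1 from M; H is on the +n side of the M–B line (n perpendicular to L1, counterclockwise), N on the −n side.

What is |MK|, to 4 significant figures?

34.09

The slot axis is L1's direction at -49.2°, so u = (cos -49.2°, sin -49.2°) = (0.6534, -0.7570) and n = (−sin -49.2°, cos -49.2°) = (0.7570, 0.6534). M is at the origin and B lies 33.5 along u from M, so B = 33.5·u = (21.89, -25.36). Tangency of A1 to both parallel lines with radius 6.3 puts H and N at M ± 6.3·n: H = (4.769, 4.117), N = (-4.769, -4.117). Equal radii place K and V the same way about B: K = B + 6.3·n = (26.66, -21.24), V = B − 6.3·n = (17.12, -29.48). Then |MK| = |K − M| = 34.09.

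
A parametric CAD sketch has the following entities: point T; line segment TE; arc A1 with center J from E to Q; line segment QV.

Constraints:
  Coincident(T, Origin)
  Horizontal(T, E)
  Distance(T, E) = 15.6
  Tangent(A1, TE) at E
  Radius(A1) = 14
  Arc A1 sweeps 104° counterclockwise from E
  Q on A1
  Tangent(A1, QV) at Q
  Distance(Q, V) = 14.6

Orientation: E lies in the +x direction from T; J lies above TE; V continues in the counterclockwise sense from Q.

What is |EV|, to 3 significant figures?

33.1

On A1, E sits at bearing -90° from J; a 104° counterclockwise sweep puts Q at bearing 14°, so Q = J + 14.0·(cos 14°, sin 14°) = (29.2, 17.4). Since A1 is tangent to QV there, JQ ⟂ QV, so QV runs along (−sin 14°, cos 14°); with |QV| = 14.6, V = (25.7, 31.6). Then |EV| = |V − E| = 33.1.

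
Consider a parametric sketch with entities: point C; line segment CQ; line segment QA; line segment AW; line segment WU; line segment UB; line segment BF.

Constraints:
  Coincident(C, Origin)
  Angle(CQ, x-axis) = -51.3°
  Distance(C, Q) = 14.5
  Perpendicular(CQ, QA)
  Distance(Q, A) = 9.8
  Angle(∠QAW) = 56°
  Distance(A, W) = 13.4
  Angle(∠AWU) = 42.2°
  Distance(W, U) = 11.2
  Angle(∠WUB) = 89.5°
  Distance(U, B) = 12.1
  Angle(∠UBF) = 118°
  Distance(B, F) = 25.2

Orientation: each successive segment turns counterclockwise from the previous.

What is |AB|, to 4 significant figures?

3.311

C is at the origin; CQ runs at -51.3° with length 14.5, so Q = (9.066, -11.32). The perpendicularity gives QA at right angles to CQ, so QA runs at 38.70°; with |QA| = 9.8, A = (16.71, -5.189). ∠QAW = 56.0° gives AW at 162.7° from the x-axis; with |AW| = 13.4, W = (3.920, -1.204). ∠AWU = 42.2° gives WU at -59.50° from the x-axis; with |WU| = 11.2, U = (9.605, -10.85). ∠WUB = 89.5° gives UB at 31.00° from the x-axis; with |UB| = 12.1, B = (19.98, -4.622). Then |AB| = |B − A| = 3.311.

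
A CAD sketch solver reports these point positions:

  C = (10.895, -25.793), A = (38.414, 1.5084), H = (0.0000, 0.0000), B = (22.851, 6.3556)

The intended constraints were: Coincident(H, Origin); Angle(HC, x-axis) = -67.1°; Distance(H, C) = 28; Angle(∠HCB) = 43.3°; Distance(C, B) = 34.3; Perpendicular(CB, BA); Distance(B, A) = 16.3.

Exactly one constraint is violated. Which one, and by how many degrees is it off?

Perpendicular(CB, BA) — off by 3.10°.

H = (0.00, 0.00) ✓; HC at -67.10° ✓; |HC| = 28.00 ✓; ∠HCB = 43.30° ✓; |CB| = 34.30 ✓; ∠(CB, BA) = 86.90° ✗; |BA| = 16.30 ✓.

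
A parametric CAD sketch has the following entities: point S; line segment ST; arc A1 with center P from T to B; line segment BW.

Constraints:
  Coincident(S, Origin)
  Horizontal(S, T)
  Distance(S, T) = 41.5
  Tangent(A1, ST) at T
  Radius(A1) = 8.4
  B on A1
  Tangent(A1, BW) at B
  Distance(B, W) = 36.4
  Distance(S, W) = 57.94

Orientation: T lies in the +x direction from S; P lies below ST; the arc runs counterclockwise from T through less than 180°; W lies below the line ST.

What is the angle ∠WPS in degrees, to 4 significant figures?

93.06°

S is at the origin; S and T share the same y with |ST| = 41.5 and T on the +x side, so T = (41.50, 0.000). The tangent condition forces PT to be normal to ST, so P = T + (0, -8.4) = (41.50, -8.400). Since PB ⟂ BW (tangency), |PW| = √(8.4² + 36.4²) = 37.36 regardless of where B sits on A1. So W lies on both circle(S, 57.94) and circle(P, 37.36); the below-ST intersection is W = (36.05, -45.36). B is the foot of the tangent from W: B = (33.13, -9.075).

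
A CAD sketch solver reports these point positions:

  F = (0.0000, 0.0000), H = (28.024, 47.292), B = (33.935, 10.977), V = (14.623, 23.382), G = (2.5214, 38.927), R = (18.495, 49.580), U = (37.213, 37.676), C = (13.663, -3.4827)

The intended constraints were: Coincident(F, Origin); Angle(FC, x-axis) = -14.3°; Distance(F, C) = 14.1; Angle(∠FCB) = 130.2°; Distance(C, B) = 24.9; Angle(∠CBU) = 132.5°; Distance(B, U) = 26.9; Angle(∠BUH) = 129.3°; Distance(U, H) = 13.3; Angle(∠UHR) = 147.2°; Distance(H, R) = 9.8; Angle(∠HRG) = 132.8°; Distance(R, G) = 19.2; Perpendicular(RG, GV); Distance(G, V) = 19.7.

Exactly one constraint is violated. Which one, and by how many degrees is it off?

Perpendicular(RG, GV) — off by 4.20°.

F = (0.00, 0.00) ✓; FC at -14.30° ✓; |FC| = 14.10 ✓; ∠FCB = 130.2° ✓; |CB| = 24.90 ✓; ∠CBU = 132.5° ✓; |BU| = 26.90 ✓; ∠BUH = 129.3° ✓; |UH| = 13.30 ✓; ∠UHR = 147.2° ✓; |HR| = 9.800 ✓; ∠HRG = 132.8° ✓; |RG| = 19.20 ✓; ∠(RG, GV) = 94.20° ✗; |GV| = 19.70 ✓.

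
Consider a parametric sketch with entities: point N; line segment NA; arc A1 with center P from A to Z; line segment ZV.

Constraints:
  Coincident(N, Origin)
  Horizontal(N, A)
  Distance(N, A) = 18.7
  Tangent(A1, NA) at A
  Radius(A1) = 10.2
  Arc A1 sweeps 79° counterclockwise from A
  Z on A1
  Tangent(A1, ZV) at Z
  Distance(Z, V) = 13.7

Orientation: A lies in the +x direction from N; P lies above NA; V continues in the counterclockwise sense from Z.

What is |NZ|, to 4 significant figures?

29.88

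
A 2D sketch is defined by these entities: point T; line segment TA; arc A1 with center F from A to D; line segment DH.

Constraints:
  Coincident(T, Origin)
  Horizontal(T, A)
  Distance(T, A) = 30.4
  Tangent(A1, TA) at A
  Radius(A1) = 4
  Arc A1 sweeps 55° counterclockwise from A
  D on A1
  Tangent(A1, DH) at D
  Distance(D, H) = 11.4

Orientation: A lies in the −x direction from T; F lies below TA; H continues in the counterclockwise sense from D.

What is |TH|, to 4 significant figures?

41.70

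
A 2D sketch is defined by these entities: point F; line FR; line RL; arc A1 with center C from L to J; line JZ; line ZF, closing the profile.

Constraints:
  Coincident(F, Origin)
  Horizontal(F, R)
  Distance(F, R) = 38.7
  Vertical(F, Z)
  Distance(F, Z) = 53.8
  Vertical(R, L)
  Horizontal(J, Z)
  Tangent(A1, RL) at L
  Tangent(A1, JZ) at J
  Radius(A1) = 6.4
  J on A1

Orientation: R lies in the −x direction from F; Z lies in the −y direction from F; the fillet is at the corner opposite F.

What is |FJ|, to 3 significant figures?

62.8

F is at the origin; FR is horizontal with |FR| = 38.7 and R on the −x side, so R = (-38.7, 0.00). FZ is vertical with |FZ| = 53.8 and Z on the −y side, so Z = (0.00, -53.8). The virtual corner opposite F is at (-38.7, -53.8). A1 meets RL tangentially, so CL is at right angles to RL and tangency of A1 to JZ means the radius CJ is perpendicular to JZ, with radius 6.4, so the center C sits 6.4 in from both sides at C = (-32.3, -47.4). That places the tangent points at L = (-38.7, -47.4) on RL and J = (-32.3, -53.8) on JZ. Then |FJ| = |J − F| = 62.8.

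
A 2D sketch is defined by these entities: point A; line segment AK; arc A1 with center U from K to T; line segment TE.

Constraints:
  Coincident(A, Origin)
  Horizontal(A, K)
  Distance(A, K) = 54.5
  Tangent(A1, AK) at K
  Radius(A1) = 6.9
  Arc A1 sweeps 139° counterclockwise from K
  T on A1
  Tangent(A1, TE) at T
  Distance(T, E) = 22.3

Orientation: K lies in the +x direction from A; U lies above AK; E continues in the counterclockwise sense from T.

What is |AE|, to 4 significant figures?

49.95

A is at the origin; AK is horizontal with |AK| = 54.5 and K on the +x side, so K = (54.50, 0.000). Tangency of A1 to AK means the radius UK is perpendicular to AK, so U = K + (0, 6.9) = (54.50, 6.900). On A1, K sits at bearing -90° from U; a 139° counterclockwise sweep puts T at bearing 49°, so T = U + 6.9·(cos 49°, sin 49°) = (59.03, 12.11). The tangent condition forces UT to be normal to TE, so TE runs along (−sin 49°, cos 49°); with |TE| = 22.3, E = (42.20, 26.74). Then |AE| = |E − A| = 49.95.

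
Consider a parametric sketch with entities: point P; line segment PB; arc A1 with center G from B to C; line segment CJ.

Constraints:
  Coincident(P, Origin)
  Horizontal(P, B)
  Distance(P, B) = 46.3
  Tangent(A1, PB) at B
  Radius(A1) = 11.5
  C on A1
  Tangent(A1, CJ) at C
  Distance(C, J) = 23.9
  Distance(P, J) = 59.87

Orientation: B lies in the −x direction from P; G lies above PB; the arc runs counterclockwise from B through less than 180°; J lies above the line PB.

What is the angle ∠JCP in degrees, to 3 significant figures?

140°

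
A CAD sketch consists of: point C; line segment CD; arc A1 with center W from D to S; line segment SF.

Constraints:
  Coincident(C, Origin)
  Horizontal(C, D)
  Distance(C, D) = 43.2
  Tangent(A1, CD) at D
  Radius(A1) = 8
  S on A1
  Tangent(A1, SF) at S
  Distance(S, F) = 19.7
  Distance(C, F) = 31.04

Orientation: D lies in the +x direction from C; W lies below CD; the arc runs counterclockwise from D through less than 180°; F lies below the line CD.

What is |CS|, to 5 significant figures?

37.009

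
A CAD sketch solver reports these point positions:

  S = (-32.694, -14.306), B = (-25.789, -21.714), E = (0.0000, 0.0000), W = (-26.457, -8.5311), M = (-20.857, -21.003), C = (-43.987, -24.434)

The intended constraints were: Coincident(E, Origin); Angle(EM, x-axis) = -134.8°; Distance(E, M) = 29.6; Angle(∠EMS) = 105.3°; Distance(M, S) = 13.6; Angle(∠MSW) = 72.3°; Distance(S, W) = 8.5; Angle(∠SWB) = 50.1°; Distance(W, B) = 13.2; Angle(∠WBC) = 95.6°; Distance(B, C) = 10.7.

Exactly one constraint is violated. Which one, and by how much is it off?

Distance(B, C) = 10.7 — off by 7.70.

E = (0.00, 0.00) ✓; EM at -134.8° ✓; |EM| = 29.60 ✓; ∠EMS = 105.3° ✓; |MS| = 13.60 ✓; ∠MSW = 72.30° ✓; |SW| = 8.500 ✓; ∠SWB = 50.10° ✓; |WB| = 13.20 ✓; ∠WBC = 95.60° ✓; |BC| = 18.40 ✗.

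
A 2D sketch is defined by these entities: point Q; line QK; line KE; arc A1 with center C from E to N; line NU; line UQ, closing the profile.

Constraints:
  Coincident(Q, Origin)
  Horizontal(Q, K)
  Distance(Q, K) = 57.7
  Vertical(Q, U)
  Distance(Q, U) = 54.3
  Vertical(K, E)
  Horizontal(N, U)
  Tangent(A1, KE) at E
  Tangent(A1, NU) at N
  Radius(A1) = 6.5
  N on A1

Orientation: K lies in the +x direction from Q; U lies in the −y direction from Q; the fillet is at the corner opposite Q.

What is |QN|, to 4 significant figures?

74.63

Q is at the origin; QK is horizontal with |QK| = 57.7 and K on the +x side, so K = (57.70, 0.000). Q and U share the same x with |QU| = 54.3 and U on the −y side, so U = (0.000, -54.30). The virtual corner opposite Q is at (57.70, -54.30). The tangent condition forces CE to be normal to KE and since A1 is tangent to NU there, CN ⟂ NU, with radius 6.5, so the center C sits 6.5 in from both sides at C = (51.20, -47.80). That places the tangent points at E = (57.70, -47.80) on KE and N = (51.20, -54.30) on NU. Then |QN| = |N − Q| = 74.63.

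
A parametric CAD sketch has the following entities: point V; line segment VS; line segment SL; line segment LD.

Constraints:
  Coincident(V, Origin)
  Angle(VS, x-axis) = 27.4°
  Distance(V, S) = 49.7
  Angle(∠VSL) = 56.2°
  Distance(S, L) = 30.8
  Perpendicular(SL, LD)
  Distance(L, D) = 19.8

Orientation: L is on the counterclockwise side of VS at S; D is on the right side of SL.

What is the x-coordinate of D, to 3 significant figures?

26.7

V is at the origin; VS runs at 27.4° with length 49.7, so S = 49.7·(cos 27.4°, sin 27.4°) = (44.1, 22.9). ∠VSL = 56.2°, so SL runs at 27.4° + (180° − 56.2°) = 151° from the x-axis; with |SL| = 30.8, L = S + 30.8·(cos 151°, sin 151°) = (17.1, 37.7). SL ⟂ LD; with |LD| = 19.8 on the right of SL, D = L + 19.8·(0.482, 0.876) = (26.7, 55.1). So D.x = 26.7.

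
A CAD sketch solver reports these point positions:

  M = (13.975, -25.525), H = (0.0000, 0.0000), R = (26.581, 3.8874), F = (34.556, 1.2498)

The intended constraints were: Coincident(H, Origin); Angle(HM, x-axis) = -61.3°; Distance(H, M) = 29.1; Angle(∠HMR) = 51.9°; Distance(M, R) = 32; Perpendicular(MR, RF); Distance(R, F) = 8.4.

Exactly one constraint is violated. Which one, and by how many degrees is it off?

Perpendicular(MR, RF) — off by 4.90°.

H = (0.00, 0.00) ✓; HM at -61.30° ✓; |HM| = 29.10 ✓; ∠HMR = 51.90° ✓; |MR| = 32.00 ✓; ∠(MR, RF) = 85.10° ✗; |RF| = 8.400 ✓.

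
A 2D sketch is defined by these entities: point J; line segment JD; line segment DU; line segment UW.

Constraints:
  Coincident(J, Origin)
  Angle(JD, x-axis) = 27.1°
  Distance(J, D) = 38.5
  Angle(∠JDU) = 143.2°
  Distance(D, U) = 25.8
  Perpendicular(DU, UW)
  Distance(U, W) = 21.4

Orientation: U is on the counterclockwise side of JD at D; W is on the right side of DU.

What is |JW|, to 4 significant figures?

72.00

J is at the origin; JD runs at 27.1° with length 38.5, so D = 38.5·(cos 27.1°, sin 27.1°) = (34.27, 17.54). ∠JDU = 143.2°, so DU runs at 27.1° + (180° − 143.2°) = 63.90° from the x-axis; with |DU| = 25.8, U = D + 25.8·(cos 63.90°, sin 63.90°) = (45.62, 40.71). DU is perpendicular to UW; with |UW| = 21.4 on the right of DU, W = U + 21.4·(0.8980, -0.4399) = (64.84, 31.29). Then |JW| = |W − J| = 72.00.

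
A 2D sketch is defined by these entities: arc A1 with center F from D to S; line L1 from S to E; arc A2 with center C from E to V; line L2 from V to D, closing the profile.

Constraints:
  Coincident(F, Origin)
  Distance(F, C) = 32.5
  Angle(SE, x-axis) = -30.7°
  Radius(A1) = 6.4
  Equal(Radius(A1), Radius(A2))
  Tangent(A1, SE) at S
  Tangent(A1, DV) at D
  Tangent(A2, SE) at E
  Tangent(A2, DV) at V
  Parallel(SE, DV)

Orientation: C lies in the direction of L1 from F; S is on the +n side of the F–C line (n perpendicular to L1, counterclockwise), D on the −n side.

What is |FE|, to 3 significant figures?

33.1

The slot axis is L1's direction at -30.7°, so u = (cos -30.7°, sin -30.7°) = (0.860, -0.511) and n = (−sin -30.7°, cos -30.7°) = (0.511, 0.860). F is at the origin and C lies 32.5 along u from F, so C = 32.5·u = (27.9, -16.6). Tangency of A1 to both parallel lines with radius 6.4 puts S and D at F ± 6.4·n: S = (3.27, 5.50), D = (-3.27, -5.50). Equal radii place E and V the same way about C: E = C + 6.4·n = (31.2, -11.1), V = C − 6.4·n = (24.7, -22.1). Then |FE| = |E − F| = 33.1.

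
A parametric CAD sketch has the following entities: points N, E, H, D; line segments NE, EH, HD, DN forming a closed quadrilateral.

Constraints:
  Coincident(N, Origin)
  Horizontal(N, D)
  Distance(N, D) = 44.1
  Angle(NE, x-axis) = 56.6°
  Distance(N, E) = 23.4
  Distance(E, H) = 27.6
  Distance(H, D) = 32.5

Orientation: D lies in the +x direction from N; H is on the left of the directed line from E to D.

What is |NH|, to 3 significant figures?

49.3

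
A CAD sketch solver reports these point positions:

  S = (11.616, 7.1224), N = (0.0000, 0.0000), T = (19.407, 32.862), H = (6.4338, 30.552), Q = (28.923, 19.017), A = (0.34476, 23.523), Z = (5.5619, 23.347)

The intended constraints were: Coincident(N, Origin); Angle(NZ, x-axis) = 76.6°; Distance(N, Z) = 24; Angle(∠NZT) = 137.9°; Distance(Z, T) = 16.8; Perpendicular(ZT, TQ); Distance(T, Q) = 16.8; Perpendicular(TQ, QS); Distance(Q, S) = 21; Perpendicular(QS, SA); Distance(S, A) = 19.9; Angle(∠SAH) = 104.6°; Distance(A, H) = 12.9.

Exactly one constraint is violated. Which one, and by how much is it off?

Distance(A, H) = 12.9 — off by 3.60.

N = (0.00, 0.00) ✓; NZ at 76.60° ✓; |NZ| = 24.00 ✓; ∠NZT = 137.9° ✓; |ZT| = 16.80 ✓; ∠(ZT, TQ) = 90.00° ✓; |TQ| = 16.80 ✓; ∠(TQ, QS) = 90.00° ✓; |QS| = 21.00 ✓; ∠(QS, SA) = 90.00° ✓; |SA| = 19.90 ✓; ∠SAH = 104.6° ✓; |AH| = 9.300 ✗.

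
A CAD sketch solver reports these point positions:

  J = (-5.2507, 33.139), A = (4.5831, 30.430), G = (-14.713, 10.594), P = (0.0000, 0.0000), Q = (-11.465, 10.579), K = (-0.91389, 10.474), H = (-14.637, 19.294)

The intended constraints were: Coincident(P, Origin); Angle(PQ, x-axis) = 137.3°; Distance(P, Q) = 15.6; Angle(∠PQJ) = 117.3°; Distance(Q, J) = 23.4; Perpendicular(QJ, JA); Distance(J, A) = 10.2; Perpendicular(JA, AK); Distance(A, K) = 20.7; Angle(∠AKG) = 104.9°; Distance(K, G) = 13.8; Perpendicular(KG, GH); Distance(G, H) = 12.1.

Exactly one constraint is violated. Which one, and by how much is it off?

Distance(G, H) = 12.1 — off by 3.40.

P = (0.00, 0.00) ✓; PQ at 137.3° ✓; |PQ| = 15.60 ✓; ∠PQJ = 117.3° ✓; |QJ| = 23.40 ✓; ∠(QJ, JA) = 90.00° ✓; |JA| = 10.20 ✓; ∠(JA, AK) = 90.00° ✓; |AK| = 20.70 ✓; ∠AKG = 104.9° ✓; |KG| = 13.80 ✓; ∠(KG, GH) = 90.00° ✓; |GH| = 8.700 ✗.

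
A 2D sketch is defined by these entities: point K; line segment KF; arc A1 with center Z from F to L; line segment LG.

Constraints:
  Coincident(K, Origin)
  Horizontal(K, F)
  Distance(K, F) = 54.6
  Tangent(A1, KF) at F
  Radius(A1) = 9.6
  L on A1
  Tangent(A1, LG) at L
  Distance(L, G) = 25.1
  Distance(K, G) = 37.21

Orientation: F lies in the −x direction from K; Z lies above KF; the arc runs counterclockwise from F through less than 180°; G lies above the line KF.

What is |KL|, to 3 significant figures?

47.7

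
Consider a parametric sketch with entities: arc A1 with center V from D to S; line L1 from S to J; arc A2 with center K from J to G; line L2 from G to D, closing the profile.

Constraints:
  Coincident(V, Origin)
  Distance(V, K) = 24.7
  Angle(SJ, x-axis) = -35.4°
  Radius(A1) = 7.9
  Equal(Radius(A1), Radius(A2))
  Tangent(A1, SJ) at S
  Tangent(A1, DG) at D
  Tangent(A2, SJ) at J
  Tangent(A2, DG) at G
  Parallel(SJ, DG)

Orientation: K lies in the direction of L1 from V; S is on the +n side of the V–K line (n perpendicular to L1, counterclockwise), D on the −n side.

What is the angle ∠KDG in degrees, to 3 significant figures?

17.7°

Tangency of A1 to both parallel lines with radius 7.9 puts S and D at V ± 7.9·n: S = (4.58, 6.44), D = (-4.58, -6.44). Equal radii place J and G the same way about K: J = K + 7.9·n = (24.7, -7.87), G = K − 7.9·n = (15.6, -20.7). Then cos ∠KDG = DK·DG / (|DK||DG|), giving 17.7°.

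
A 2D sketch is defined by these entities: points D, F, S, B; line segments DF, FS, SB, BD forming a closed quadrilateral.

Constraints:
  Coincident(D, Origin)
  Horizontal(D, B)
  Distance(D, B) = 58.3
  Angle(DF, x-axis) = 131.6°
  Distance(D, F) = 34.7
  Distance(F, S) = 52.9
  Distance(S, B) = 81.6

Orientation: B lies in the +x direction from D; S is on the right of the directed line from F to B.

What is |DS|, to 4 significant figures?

32.71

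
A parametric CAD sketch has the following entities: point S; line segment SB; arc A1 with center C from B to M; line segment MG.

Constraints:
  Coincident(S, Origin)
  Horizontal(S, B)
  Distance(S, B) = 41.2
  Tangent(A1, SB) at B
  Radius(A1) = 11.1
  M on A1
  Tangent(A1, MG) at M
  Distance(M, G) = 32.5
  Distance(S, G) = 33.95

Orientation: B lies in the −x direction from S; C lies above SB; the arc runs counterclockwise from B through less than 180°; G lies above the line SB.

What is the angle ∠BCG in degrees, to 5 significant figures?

125.84°

S is at the origin; S and B share the same y with |SB| = 41.2 and B on the −x side, so B = (-41.200, 0.0000). A1 meets SB tangentially, so CB is at right angles to SB, so C = B + (0, 11.1) = (-41.200, 11.100). Since CM ⟂ MG (tangency), |CG| = √(11.1² + 32.5²) = 34.343 regardless of where M sits on A1. So G lies on both circle(S, 33.95) and circle(C, 34.343); the above-SB intersection is G = (-13.361, 31.210). M is the foot of the tangent from G: M = (-32.141, 4.6859).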